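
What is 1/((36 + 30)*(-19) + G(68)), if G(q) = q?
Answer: -1/1186 ≈ -0.00084317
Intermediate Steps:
1/((36 + 30)*(-19) + G(68)) = 1/((36 + 30)*(-19) + 68) = 1/(66*(-19) + 68) = 1/(-1254 + 68) = 1/(-1186) = -1/1186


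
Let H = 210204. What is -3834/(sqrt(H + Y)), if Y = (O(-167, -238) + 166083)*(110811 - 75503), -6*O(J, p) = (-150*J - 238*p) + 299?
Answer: -1917*sqrt(5381767294)/2690883647 ≈ -0.052262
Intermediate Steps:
O(J, p) = -299/6 + 25*J + 119*p/3 (O(J, p) = -((-150*J - 238*p) + 299)/6 = -((-238*p - 150*J) + 299)/6 = -(299 - 238*p - 150*J)/6 = -299/6 + 25*J + 119*p/3)
Y = 5381557090 (Y = ((-299/6 + 25*(-167) + (119/3)*(-238)) + 166083)*(110811 - 75503) = ((-299/6 - 4175 - 28322/3) + 166083)*35308 = (-27331/2 + 166083)*35308 = (304835/2)*35308 = 5381557090)
-3834/(sqrt(H + Y)) = -3834/(sqrt(210204 + 5381557090)) = -3834/(sqrt(5381767294)) = -3834*sqrt(5381767294)/5381767294 = -1917*sqrt(5381767294)/2690883647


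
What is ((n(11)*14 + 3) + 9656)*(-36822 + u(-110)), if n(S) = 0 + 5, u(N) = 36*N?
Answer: -396768078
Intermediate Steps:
n(S) = 5
((n(11)*14 + 3) + 9656)*(-36822 + u(-110)) = ((5*14 + 3) + 9656)*(-36822 + 36*(-110)) = ((70 + 3) + 9656)*(-36822 - 3960) = (73 + 9656)*(-40782) = 9729*(-40782) = -396768078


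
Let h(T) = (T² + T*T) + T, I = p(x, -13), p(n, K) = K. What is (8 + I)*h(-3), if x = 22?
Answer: -75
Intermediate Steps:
I = -13
h(T) = T + 2*T² (h(T) = (T² + T²) + T = 2*T² + T = T + 2*T²)
(8 + I)*h(-3) = (8 - 13)*(-3*(1 + 2*(-3))) = -(-15)*(1 - 6) = -(-15)*(-5) = -5*15 = -75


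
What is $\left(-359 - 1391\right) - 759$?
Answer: $-2509$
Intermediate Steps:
$\left(-359 - 1391\right) - 759 = -1750 - 759 = -2509$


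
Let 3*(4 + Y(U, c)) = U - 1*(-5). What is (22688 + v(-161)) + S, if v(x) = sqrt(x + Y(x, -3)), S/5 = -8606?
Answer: -20342 + I*sqrt(217) ≈ -20342.0 + 14.731*I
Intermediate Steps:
S = -43030 (S = 5*(-8606) = -43030)
Y(U, c) = -7/3 + U/3 (Y(U, c) = -4 + (U - 1*(-5))/3 = -4 + (U + 5)/3 = -4 + (5 + U)/3 = -4 + (5/3 + U/3) = -7/3 + U/3)
v(x) = sqrt(-7/3 + 4*x/3) (v(x) = sqrt(x + (-7/3 + x/3)) = sqrt(-7/3 + 4*x/3))
(22688 + v(-161)) + S = (22688 + sqrt(-21 + 12*(-161))/3) - 43030 = (22688 + sqrt(-21 - 1932)/3) - 43030 = (22688 + sqrt(-1953)/3) - 43030 = (22688 + (3*I*sqrt(217))/3) - 43030 = (22688 + I*sqrt(217)) - 43030 = -20342 + I*sqrt(217)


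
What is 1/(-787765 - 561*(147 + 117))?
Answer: -1/935869 ≈ -1.0685e-6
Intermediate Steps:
1/(-787765 - 561*(147 + 117)) = 1/(-787765 - 561*264) = 1/(-787765 - 148104) = 1/(-935869) = -1/935869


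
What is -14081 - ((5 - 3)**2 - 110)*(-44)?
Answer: -18745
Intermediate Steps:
-14081 - ((5 - 3)**2 - 110)*(-44) = -14081 - (2**2 - 110)*(-44) = -14081 - (4 - 110)*(-44) = -14081 - (-106)*(-44) = -14081 - 1*4664 = -14081 - 4664 = -18745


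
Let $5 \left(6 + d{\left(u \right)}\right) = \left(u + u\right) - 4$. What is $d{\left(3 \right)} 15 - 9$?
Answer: $-93$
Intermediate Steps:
$d{\left(u \right)} = - \frac{34}{5} + \frac{2 u}{5}$ ($d{\left(u \right)} = -6 + \frac{\left(u + u\right) - 4}{5} = -6 + \frac{2 u - 4}{5} = -6 + \frac{-4 + 2 u}{5} = -6 + \left(- \frac{4}{5} + \frac{2 u}{5}\right) = - \frac{34}{5} + \frac{2 u}{5}$)
$d{\left(3 \right)} 15 - 9 = \left(- \frac{34}{5} + \frac{2}{5} \cdot 3\right) 15 - 9 = \left(- \frac{34}{5} + \frac{6}{5}\right) 15 - 9 = \left(- \frac{28}{5}\right) 15 - 9 = -84 - 9 = -93$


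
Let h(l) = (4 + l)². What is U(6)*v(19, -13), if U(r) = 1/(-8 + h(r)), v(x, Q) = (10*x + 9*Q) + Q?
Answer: 15/23 ≈ 0.65217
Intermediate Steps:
v(x, Q) = 10*Q + 10*x (v(x, Q) = (9*Q + 10*x) + Q = 10*Q + 10*x)
U(r) = 1/(-8 + (4 + r)²)
U(6)*v(19, -13) = (10*(-13) + 10*19)/(-8 + (4 + 6)²) = (-130 + 190)/(-8 + 10²) = 60/(-8 + 100) = 60/92 = (1/92)*60 = 15/23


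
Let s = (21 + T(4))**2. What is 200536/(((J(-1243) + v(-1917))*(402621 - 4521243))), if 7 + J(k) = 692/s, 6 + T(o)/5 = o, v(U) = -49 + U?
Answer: 12132428/490200449751 ≈ 2.4750e-5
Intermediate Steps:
T(o) = -30 + 5*o
s = 121 (s = (21 + (-30 + 5*4))**2 = (21 + (-30 + 20))**2 = (21 - 10)**2 = 11**2 = 121)
J(k) = -155/121 (J(k) = -7 + 692/121 = -155/121)
200536/(((J(-1243) + v(-1917))*(402621 - 4521243))) = 200536/(((-155/121 + (-49 - 1917))*(402621 - 4521243))) = 200536/(((-155/121 - 1966)*(-4118622))) = 200536/((-238041/121*(-4118622))) = 200536/(980400899502/121) = 200536*(121/980400899502) = 12132428/490200449751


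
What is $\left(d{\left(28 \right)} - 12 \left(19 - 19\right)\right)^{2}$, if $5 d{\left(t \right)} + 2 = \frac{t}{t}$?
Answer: $\frac{1}{25} \approx 0.04$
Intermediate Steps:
$d{\left(t \right)} = - \frac{1}{5}$ ($d{\left(t \right)} = - \frac{2}{5} + \frac{t \frac{1}{t}}{5} = - \frac{2}{5} + \frac{1}{5} \cdot 1 = - \frac{2}{5} + \frac{1}{5} = - \frac{1}{5}$)
$\left(d{\left(28 \right)} - 12 \left(19 - 19\right)\right)^{2} = \left(- \frac{1}{5} - 12 \left(19 - 19\right)\right)^{2} = \left(- \frac{1}{5} - 0\right)^{2} = \left(- \frac{1}{5} + 0\right)^{2} = \left(- \frac{1}{5}\right)^{2} = \frac{1}{25}$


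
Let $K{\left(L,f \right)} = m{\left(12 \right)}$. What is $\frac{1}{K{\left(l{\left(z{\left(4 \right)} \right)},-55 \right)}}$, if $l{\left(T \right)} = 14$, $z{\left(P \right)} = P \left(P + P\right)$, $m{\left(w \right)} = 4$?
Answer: $\frac{1}{4} \approx 0.25$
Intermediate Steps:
$z{\left(P \right)} = 2 P^{2}$ ($z{\left(P \right)} = P 2 P = 2 P^{2}$)
$K{\left(L,f \right)} = 4$
$\frac{1}{K{\left(l{\left(z{\left(4 \right)} \right)},-55 \right)}} = \frac{1}{4}$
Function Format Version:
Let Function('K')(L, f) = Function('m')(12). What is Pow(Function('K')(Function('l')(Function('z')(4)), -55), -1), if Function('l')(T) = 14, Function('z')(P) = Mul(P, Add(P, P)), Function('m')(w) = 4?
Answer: Rational(1, 4) ≈ 0.25000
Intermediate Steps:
Function('z')(P) = Mul(2, Pow(P, 2)) (Function('z')(P) = Mul(P, Mul(2, P)) = Mul(2, Pow(P, 2)))
Function('K')(L, f) = 4
Pow(Function('K')(Function('l')(Function('z')(4)), -55), -1) = Pow(4, -1) = Rational(1, 4)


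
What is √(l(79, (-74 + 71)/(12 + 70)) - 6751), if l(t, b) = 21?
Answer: I*√6730 ≈ 82.037*I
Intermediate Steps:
√(l(79, (-74 + 71)/(12 + 70)) - 6751) = √(21 - 6751) = √(-6730) = I*√6730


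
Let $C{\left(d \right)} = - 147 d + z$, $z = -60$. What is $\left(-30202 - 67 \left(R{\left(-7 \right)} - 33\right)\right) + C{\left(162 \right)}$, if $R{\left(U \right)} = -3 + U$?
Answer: $-51195$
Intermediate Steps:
$C{\left(d \right)} = -60 - 147 d$ ($C{\left(d \right)} = - 147 d - 60 = -60 - 147 d$)
$\left(-30202 - 67 \left(R{\left(-7 \right)} - 33\right)\right) + C{\left(162 \right)} = \left(-30202 - 67 \left(\left(-3 - 7\right) - 33\right)\right) - 23874 = \left(-30202 - 67 \left(-10 - 33\right)\right) - 23874 = \left(-30202 - -2881\right) - 23874 = \left(-30202 + 2881\right) - 23874 = -27321 - 23874 = -51195$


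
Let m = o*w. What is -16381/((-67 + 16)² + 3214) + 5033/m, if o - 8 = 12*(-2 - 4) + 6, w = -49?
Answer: -2469701/2360890 ≈ -1.0461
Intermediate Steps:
o = -58 (o = 8 + (12*(-2 - 4) + 6) = 8 + (12*(-6) + 6) = 8 + (-72 + 6) = 8 - 66 = -58)
m = 2842 (m = -58*(-49) = 2842)
-16381/((-67 + 16)² + 3214) + 5033/m = -16381/((-67 + 16)² + 3214) + 5033/2842 = -16381/((-51)² + 3214) + 5033*(1/2842) = -16381/(2601 + 3214) + 719/406 = -16381/5815 + 719/406 = -2469701/2360890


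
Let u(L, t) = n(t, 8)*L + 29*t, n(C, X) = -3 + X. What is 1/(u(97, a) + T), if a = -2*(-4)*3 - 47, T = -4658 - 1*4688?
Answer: -1/9528 ≈ -0.00010495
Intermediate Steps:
T = -9346 (T = -4658 - 4688 = -9346)
a = -23 (a = 8*3 - 47 = 24 - 47 = -23)
u(L, t) = 5*L + 29*t (u(L, t) = (-3 + 8)*L + 29*t = 5*L + 29*t)
1/(u(97, a) + T) = 1/((5*97 + 29*(-23)) - 9346) = 1/((485 - 667) - 9346) = 1/(-182 - 9346) = 1/(-9528) = -1/9528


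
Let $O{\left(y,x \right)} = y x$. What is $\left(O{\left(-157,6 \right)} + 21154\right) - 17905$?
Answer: $2307$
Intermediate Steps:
$O{\left(y,x \right)} = x y$
$\left(O{\left(-157,6 \right)} + 21154\right) - 17905 = \left(6 \left(-157\right) + 21154\right) - 17905 = \left(-942 + 21154\right) - 17905 = 20212 - 17905 = 2307$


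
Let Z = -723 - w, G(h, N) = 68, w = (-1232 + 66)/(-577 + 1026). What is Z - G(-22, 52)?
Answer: -353993/449 ≈ -788.40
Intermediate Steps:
w = -1166/449 ≈ -2.5969
Z = -323461/449 (Z = -723 - 1*(-1166/449) = -723 + 1166/449 = -323461/449 ≈ -720.40)
Z - G(-22, 52) = -323461/449 - 1*68 = -323461/449 - 68 = -353993/449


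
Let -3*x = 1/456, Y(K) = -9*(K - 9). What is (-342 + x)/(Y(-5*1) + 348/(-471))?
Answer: -73453549/26903088 ≈ -2.7303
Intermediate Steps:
Y(K) = 81 - 9*K (Y(K) = -9*(-9 + K) = 81 - 9*K)
x = -1/1368 (x = -1/3/456 = -1/3*1/456 = -1/1368 ≈ -0.00073099)
(-342 + x)/(Y(-5*1) + 348/(-471)) = (-342 - 1/1368)/((81 - (-45)) + 348/(-471)) = -467857/(1368*((81 - 9*(-5)) + 348*(-1/471))) = -467857/(1368*((81 + 45) - 116/157)) = -467857/(1368*(126 - 116/157)) = -467857/(1368*19666/157) = -467857/1368*157/19666 = -73453549/26903088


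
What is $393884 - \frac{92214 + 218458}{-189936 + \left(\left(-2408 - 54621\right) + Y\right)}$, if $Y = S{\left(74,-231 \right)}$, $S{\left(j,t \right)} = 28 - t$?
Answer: $\frac{48586928388}{123353} \approx 3.9389 \cdot 10^{5}$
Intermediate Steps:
$Y = 259$ ($Y = 28 - -231 = 28 + 231 = 259$)
$393884 - \frac{92214 + 218458}{-189936 + \left(\left(-2408 - 54621\right) + Y\right)} = 393884 - \frac{92214 + 218458}{-189936 + \left(\left(-2408 - 54621\right) + 259\right)} = 393884 - \frac{310672}{-189936 + \left(-57029 + 259\right)} = 393884 - \frac{310672}{-189936 - 56770} = 393884 - \frac{310672}{-246706} = 393884 - 310672 \left(- \frac{1}{246706}\right) = 393884 - - \frac{155336}{123353} = 393884 + \frac{155336}{123353} = \frac{48586928388}{123353}$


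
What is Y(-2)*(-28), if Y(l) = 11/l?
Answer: 154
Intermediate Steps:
Y(-2)*(-28) = (11/(-2))*(-28) = (11*(-½))*(-28) = -11/2*(-28) = 154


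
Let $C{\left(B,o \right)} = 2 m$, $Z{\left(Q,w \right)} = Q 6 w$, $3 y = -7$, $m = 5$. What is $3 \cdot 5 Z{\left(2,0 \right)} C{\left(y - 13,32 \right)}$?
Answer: $0$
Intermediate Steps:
$y = - \frac{7}{3}$ ($y = \frac{1}{3} \left(-7\right) = - \frac{7}{3} \approx -2.3333$)
$Z{\left(Q,w \right)} = 6 Q w$
$C{\left(B,o \right)} = 10$ ($C{\left(B,o \right)} = 2 \cdot 5 = 10$)
$3 \cdot 5 Z{\left(2,0 \right)} C{\left(y - 13,32 \right)} = 3 \cdot 5 \cdot 6 \cdot 2 \cdot 0 \cdot 10 = 15 \cdot 0 \cdot 10 = 0 \cdot 10 = 0$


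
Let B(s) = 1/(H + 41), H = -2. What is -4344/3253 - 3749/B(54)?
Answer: -475628727/3253 ≈ -1.4621e+5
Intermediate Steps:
B(s) = 1/39 (B(s) = 1/(-2 + 41) = 1/39)
-4344/3253 - 3749/B(54) = -4344/3253 - 3749/1/39 = -4344*1/3253 - 3749*39 = -4344/3253 - 146211 = -475628727/3253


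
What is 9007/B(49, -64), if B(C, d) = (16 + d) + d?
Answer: -9007/112 ≈ -80.420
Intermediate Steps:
B(C, d) = 16 + 2*d
9007/B(49, -64) = 9007/(16 + 2*(-64)) = 9007/(16 - 128) = 9007/(-112) = 9007*(-1/112) = -9007/112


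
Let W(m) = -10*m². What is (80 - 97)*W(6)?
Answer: 6120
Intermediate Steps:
(80 - 97)*W(6) = (80 - 97)*(-10*6²) = -(-170)*36 = -17*(-360) = 6120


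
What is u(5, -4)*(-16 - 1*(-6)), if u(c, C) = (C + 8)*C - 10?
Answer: 260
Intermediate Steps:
u(c, C) = -10 + C*(8 + C) (u(c, C) = (8 + C)*C - 10 = C*(8 + C) - 10 = -10 + C*(8 + C))
u(5, -4)*(-16 - 1*(-6)) = (-10 + (-4)² + 8*(-4))*(-16 - 1*(-6)) = (-10 + 16 - 32)*(-16 + 6) = -26*(-10) = 260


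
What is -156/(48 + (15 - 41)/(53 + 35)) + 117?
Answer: 238719/2099 ≈ 113.73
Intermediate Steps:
-156/(48 + (15 - 41)/(53 + 35)) + 117 = -156/(48 - 26/88) + 117 = -156/(48 - 26*1/88) + 117 = -156/(48 - 13/44) + 117 = -156/2099/44 + 117 = -156*44/2099 + 117 = -6864/2099 + 117 = 238719/2099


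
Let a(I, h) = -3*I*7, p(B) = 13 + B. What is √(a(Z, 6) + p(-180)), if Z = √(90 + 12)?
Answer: √(-167 - 21*√102) ≈ 19.47*I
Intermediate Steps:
Z = √102 ≈ 10.100
a(I, h) = -21*I
√(a(Z, 6) + p(-180)) = √(-21*√102 + (13 - 180)) = √(-21*√102 - 167) = √(-167 - 21*√102)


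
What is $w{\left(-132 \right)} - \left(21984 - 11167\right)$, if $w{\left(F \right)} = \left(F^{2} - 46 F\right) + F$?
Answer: $12547$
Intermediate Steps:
$w{\left(F \right)} = F^{2} - 45 F$
$w{\left(-132 \right)} - \left(21984 - 11167\right) = - 132 \left(-45 - 132\right) - \left(21984 - 11167\right) = \left(-132\right) \left(-177\right) - 10817 = 23364 - 10817 = 12547$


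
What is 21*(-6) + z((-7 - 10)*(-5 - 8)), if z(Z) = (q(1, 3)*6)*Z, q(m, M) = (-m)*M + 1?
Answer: -2778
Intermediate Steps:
q(m, M) = 1 - M*m (q(m, M) = -M*m + 1 = 1 - M*m)
z(Z) = -12*Z (z(Z) = ((1 - 1*3*1)*6)*Z = ((1 - 3)*6)*Z = (-2*6)*Z = -12*Z)
21*(-6) + z((-7 - 10)*(-5 - 8)) = 21*(-6) - 12*(-7 - 10)*(-5 - 8) = -126 - (-204)*(-13) = -126 - 12*221 = -126 - 2652 = -2778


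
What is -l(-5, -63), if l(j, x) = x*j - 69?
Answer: -246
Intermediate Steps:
l(j, x) = -69 + j*x (l(j, x) = j*x - 69 = -69 + j*x)
-l(-5, -63) = -(-69 - 5*(-63)) = -(-69 + 315) = -1*246 = -246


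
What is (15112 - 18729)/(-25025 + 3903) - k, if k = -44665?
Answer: 943417747/21122 ≈ 44665.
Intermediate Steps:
(15112 - 18729)/(-25025 + 3903) - k = (15112 - 18729)/(-25025 + 3903) - 1*(-44665) = -3617/(-21122) + 44665 = -3617*(-1/21122) + 44665 = 3617/21122 + 44665 = 943417747/21122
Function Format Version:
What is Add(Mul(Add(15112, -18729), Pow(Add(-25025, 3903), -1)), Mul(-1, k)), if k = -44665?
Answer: Rational(943417747, 21122) ≈ 44665.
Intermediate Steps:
Add(Mul(Add(15112, -18729), Pow(Add(-25025, 3903), -1)), Mul(-1, k)) = Add(Mul(Add(15112, -18729), Pow(Add(-25025, 3903), -1)), Mul(-1, -44665)) = Add(Mul(-3617, Pow(-21122, -1)), 44665) = Add(Mul(-3617, Rational(-1, 21122)), 44665) = Add(Rational(3617, 21122), 44665) = Rational(943417747, 21122)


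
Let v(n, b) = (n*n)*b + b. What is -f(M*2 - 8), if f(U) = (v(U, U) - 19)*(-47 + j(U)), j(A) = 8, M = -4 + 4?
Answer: -21021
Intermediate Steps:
M = 0
v(n, b) = b + b*n² (v(n, b) = n²*b + b = b*n² + b = b + b*n²)
f(U) = 741 - 39*U*(1 + U²) (f(U) = (U*(1 + U²) - 19)*(-47 + 8) = (-19 + U*(1 + U²))*(-39) = 741 - 39*U*(1 + U²))
-f(M*2 - 8) = -(741 - 39*(0*2 - 8) - 39*(0*2 - 8)³) = -(741 - 39*(0 - 8) - 39*(0 - 8)³) = -(741 - 39*(-8) - 39*(-8)³) = -(741 + 312 - 39*(-512)) = -(741 + 312 + 19968) = -1*21021 = -21021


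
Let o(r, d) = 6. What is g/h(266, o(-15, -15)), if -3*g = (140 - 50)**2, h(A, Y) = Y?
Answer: -450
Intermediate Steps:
g = -2700 (g = -(140 - 50)**2/3 = -1/3*90**2 = -1/3*8100 = -2700)
g/h(266, o(-15, -15)) = -2700/6 = -2700*1/6 = -450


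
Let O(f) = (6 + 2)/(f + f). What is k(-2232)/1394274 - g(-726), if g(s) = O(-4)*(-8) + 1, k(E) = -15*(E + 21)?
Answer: -4171767/464758 ≈ -8.9762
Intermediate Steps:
k(E) = -315 - 15*E (k(E) = -15*(21 + E) = -315 - 15*E)
O(f) = 4/f (O(f) = 8/((2*f)) = 8*(1/(2*f)) = 4/f)
g(s) = 9 (g(s) = (4/(-4))*(-8) + 1 = (4*(-¼))*(-8) + 1 = -1*(-8) + 1 = 8 + 1 = 9)
k(-2232)/1394274 - g(-726) = (-315 - 15*(-2232))/1394274 - 1*9 = (-315 + 33480)*(1/1394274) - 9 = 33165*(1/1394274) - 9 = 11055/464758 - 9 = -4171767/464758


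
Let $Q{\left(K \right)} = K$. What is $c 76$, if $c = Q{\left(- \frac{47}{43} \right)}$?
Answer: $- \frac{3572}{43} \approx -83.07$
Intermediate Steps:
$c = - \frac{47}{43} \approx -1.093$
$c 76 = \left(- \frac{47}{43}\right) 76 = - \frac{3572}{43}$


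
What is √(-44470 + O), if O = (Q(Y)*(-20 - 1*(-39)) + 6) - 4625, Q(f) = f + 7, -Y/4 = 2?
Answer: 2*I*√12277 ≈ 221.6*I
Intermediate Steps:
Y = -8 (Y = -4*2 = -8)
Q(f) = 7 + f
O = -4638 (O = ((7 - 8)*(-20 - 1*(-39)) + 6) - 4625 = (-(-20 + 39) + 6) - 4625 = (-1*19 + 6) - 4625 = (-19 + 6) - 4625 = -13 - 4625 = -4638)
√(-44470 + O) = √(-44470 - 4638) = √(-49108) = 2*I*√12277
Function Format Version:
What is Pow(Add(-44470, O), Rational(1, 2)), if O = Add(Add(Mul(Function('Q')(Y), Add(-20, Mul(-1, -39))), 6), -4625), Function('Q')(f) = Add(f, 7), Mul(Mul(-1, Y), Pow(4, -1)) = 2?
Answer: Mul(2, I, Pow(12277, Rational(1, 2))) ≈ Mul(221.60, I)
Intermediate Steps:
Y = -8 (Y = Mul(-4, 2) = -8)
Function('Q')(f) = Add(7, f)
O = -4638 (O = Add(Add(Mul(Add(7, -8), Add(-20, Mul(-1, -39))), 6), -4625) = Add(Add(Mul(-1, Add(-20, 39)), 6), -4625) = Add(Add(Mul(-1, 19), 6), -4625) = Add(Add(-19, 6), -4625) = Add(-13, -4625) = -4638)
Pow(Add(-44470, O), Rational(1, 2)) = Pow(Add(-44470, -4638), Rational(1, 2)) = Pow(-49108, Rational(1, 2)) = Mul(2, I, Pow(12277, Rational(1, 2)))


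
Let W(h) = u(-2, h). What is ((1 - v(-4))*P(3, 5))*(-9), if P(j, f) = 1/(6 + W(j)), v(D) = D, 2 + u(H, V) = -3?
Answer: -45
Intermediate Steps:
u(H, V) = -5 (u(H, V) = -2 - 3 = -5)
W(h) = -5
P(j, f) = 1 (P(j, f) = 1/(6 - 5) = 1/1 = 1)
((1 - v(-4))*P(3, 5))*(-9) = ((1 - 1*(-4))*1)*(-9) = ((1 + 4)*1)*(-9) = (5*1)*(-9) = 5*(-9) = -45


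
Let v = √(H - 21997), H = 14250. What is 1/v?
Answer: -I*√7747/7747 ≈ -0.011361*I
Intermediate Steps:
v = I*√7747 (v = √(14250 - 21997) = √(-7747) = I*√7747 ≈ 88.017*I)
1/v = 1/(I*√7747) = -I*√7747/7747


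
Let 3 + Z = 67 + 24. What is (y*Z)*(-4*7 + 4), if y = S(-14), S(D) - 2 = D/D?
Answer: -6336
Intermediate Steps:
S(D) = 3 (S(D) = 2 + D/D = 2 + 1 = 3)
y = 3
Z = 88 (Z = -3 + (67 + 24) = -3 + 91 = 88)
(y*Z)*(-4*7 + 4) = (3*88)*(-4*7 + 4) = 264*(-28 + 4) = 264*(-24) = -6336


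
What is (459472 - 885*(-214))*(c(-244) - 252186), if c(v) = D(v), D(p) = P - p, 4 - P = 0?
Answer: -163472994556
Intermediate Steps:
P = 4 (P = 4 - 1*0 = 4 + 0 = 4)
D(p) = 4 - p
c(v) = 4 - v
(459472 - 885*(-214))*(c(-244) - 252186) = (459472 - 885*(-214))*((4 - 1*(-244)) - 252186) = (459472 + 189390)*((4 + 244) - 252186) = 648862*(248 - 252186) = 648862*(-251938) = -163472994556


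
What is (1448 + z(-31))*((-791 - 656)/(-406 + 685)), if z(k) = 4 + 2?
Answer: -2103938/279 ≈ -7541.0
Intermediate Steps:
z(k) = 6
(1448 + z(-31))*((-791 - 656)/(-406 + 685)) = (1448 + 6)*((-791 - 656)/(-406 + 685)) = 1454*(-1447/279) = -2103938/279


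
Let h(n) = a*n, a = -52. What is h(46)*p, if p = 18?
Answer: -43056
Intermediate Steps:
h(n) = -52*n
h(46)*p = -52*46*18 = -2392*18 = -43056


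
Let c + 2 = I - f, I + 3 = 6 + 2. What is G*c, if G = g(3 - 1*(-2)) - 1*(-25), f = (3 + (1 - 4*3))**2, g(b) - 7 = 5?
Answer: -2257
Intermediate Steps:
g(b) = 12 (g(b) = 7 + 5 = 12)
I = 5 (I = -3 + (6 + 2) = -3 + 8 = 5)
f = 64 (f = (3 + (1 - 12))**2 = (3 - 11)**2 = (-8)**2 = 64)
G = 37 (G = 12 - 1*(-25) = 12 + 25 = 37)
c = -61 (c = -2 + (5 - 1*64) = -2 + (5 - 64) = -2 - 59 = -61)
G*c = 37*(-61) = -2257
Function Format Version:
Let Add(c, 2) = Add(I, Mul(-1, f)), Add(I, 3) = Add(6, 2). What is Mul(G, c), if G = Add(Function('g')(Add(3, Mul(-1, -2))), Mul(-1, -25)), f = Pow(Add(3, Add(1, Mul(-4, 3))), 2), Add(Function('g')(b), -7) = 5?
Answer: -2257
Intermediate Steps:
Function('g')(b) = 12 (Function('g')(b) = Add(7, 5) = 12)
I = 5 (I = Add(-3, Add(6, 2)) = Add(-3, 8) = 5)
f = 64 (f = Pow(Add(3, Add(1, -12)), 2) = Pow(Add(3, -11), 2) = Pow(-8, 2) = 64)
G = 37 (G = Add(12, Mul(-1, -25)) = Add(12, 25) = 37)
c = -61 (c = Add(-2, Add(5, Mul(-1, 64))) = Add(-2, Add(5, -64)) = Add(-2, -59) = -61)
Mul(G, c) = Mul(37, -61) = -2257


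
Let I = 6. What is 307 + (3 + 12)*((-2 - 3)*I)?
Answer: -143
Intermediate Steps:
307 + (3 + 12)*((-2 - 3)*I) = 307 + (3 + 12)*((-2 - 3)*6) = 307 + 15*(-5*6) = 307 + 15*(-30) = 307 - 450 = -143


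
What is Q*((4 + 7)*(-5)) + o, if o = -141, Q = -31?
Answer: 1564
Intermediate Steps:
Q*((4 + 7)*(-5)) + o = -31*(4 + 7)*(-5) - 141 = -341*(-5) - 141 = -31*(-55) - 141 = 1705 - 141 = 1564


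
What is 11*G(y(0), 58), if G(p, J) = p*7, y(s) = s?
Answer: 0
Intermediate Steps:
G(p, J) = 7*p
11*G(y(0), 58) = 11*(7*0) = 11*0 = 0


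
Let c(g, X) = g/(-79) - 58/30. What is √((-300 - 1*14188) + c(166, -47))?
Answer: I*√20350077285/1185 ≈ 120.38*I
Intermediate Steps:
c(g, X) = -29/15 - g/79 (c(g, X) = g*(-1/79) - 58*1/30 = -g/79 - 29/15 = -29/15 - g/79)
√((-300 - 1*14188) + c(166, -47)) = √((-300 - 1*14188) + (-29/15 - 1/79*166)) = √((-300 - 14188) + (-29/15 - 166/79)) = √(-14488 - 4781/1185) = √(-17173061/1185) = I*√20350077285/1185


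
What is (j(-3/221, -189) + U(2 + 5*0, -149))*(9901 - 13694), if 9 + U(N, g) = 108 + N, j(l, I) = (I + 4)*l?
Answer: -86768668/221 ≈ -3.9262e+5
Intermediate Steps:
j(l, I) = l*(4 + I) (j(l, I) = (4 + I)*l = l*(4 + I))
U(N, g) = 99 + N (U(N, g) = -9 + (108 + N) = 99 + N)
(j(-3/221, -189) + U(2 + 5*0, -149))*(9901 - 13694) = ((-3/221)*(4 - 189) + (99 + (2 + 5*0)))*(9901 - 13694) = (-3*1/221*(-185) + (99 + (2 + 0)))*(-3793) = (-3/221*(-185) + (99 + 2))*(-3793) = (555/221 + 101)*(-3793) = (22876/221)*(-3793) = -86768668/221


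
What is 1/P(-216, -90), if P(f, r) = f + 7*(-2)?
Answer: -1/230 ≈ -0.0043478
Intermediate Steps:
P(f, r) = -14 + f (P(f, r) = f - 14 = -14 + f)
1/P(-216, -90) = 1/(-14 - 216) = 1/(-230) = -1/230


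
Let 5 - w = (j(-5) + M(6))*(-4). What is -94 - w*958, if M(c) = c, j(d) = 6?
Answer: -50868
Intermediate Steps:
w = 53 (w = 5 - (6 + 6)*(-4) = 5 - 12*(-4) = 5 - 1*(-48) = 5 + 48 = 53)
-94 - w*958 = -94 - 53*958 = -94 - 1*50774 = -94 - 50774 = -50868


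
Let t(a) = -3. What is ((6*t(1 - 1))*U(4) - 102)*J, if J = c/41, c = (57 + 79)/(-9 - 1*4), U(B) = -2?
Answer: 8976/533 ≈ 16.841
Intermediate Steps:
c = -136/13 (c = 136/(-9 - 4) = 136/(-13) = 136*(-1/13) = -136/13 ≈ -10.462)
J = -136/533 (J = -136/13/41 = -136/13*1/41 = -136/533 ≈ -0.25516)
((6*t(1 - 1))*U(4) - 102)*J = ((6*(-3))*(-2) - 102)*(-136/533) = (-18*(-2) - 102)*(-136/533) = (36 - 102)*(-136/533) = -66*(-136/533) = 8976/533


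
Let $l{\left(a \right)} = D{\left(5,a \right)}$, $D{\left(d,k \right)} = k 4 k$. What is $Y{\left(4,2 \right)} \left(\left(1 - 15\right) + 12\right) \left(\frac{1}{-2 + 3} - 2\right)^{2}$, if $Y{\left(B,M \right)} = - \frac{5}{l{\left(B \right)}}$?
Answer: $\frac{5}{32} \approx 0.15625$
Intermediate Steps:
$D{\left(d,k \right)} = 4 k^{2}$ ($D{\left(d,k \right)} = 4 k k = 4 k^{2}$)
$l{\left(a \right)} = 4 a^{2}$
$Y{\left(B,M \right)} = - \frac{5}{4 B^{2}}$
$Y{\left(4,2 \right)} \left(\left(1 - 15\right) + 12\right) \left(\frac{1}{-2 + 3} - 2\right)^{2} = - \frac{5}{4 \cdot 16} \left(\left(1 - 15\right) + 12\right) \left(\frac{1}{-2 + 3} - 2\right)^{2} = \left(- \frac{5}{4}\right) \frac{1}{16} \left(-14 + 12\right) \left(1^{-1} - 2\right)^{2} = \left(- \frac{5}{64}\right) \left(-2\right) \left(1 - 2\right)^{2} = \frac{5 \left(-1\right)^{2}}{32} = \frac{5}{32} \cdot 1 = \frac{5}{32}$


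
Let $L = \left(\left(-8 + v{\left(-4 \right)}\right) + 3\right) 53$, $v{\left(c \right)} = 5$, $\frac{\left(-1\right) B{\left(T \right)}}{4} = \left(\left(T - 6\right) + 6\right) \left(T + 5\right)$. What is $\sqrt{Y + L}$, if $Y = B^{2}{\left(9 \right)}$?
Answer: $504$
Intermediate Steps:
$B{\left(T \right)} = - 4 T \left(5 + T\right)$ ($B{\left(T \right)} = - 4 \left(\left(T - 6\right) + 6\right) \left(T + 5\right) = - 4 \left(\left(T - 6\right) + 6\right) \left(5 + T\right) = - 4 \left(\left(-6 + T\right) + 6\right) \left(5 + T\right) = - 4 T \left(5 + T\right)$)
$L = 0$ ($L = \left(\left(-8 + 5\right) + 3\right) 53 = \left(-3 + 3\right) 53 = 0 \cdot 53 = 0$)
$Y = 254016$ ($Y = \left(\left(-4\right) 9 \left(5 + 9\right)\right)^{2} = \left(\left(-4\right) 9 \cdot 14\right)^{2} = \left(-504\right)^{2} = 254016$)
$\sqrt{Y + L} = \sqrt{254016 + 0} = \sqrt{254016} = 504$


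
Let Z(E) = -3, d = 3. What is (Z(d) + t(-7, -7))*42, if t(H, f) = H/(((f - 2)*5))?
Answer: -1792/15 ≈ -119.47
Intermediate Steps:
t(H, f) = H/(-10 + 5*f) (t(H, f) = H/(((-2 + f)*5)) = H/(-10 + 5*f))
(Z(d) + t(-7, -7))*42 = (-3 + (⅕)*(-7)/(-2 - 7))*42 = (-3 + (⅕)*(-7)/(-9))*42 = (-3 + (⅕)*(-7)*(-⅑))*42 = (-3 + 7/45)*42 = -128/45*42 = -1792/15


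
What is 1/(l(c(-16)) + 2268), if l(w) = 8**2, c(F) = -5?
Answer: 1/2332 ≈ 0.00042882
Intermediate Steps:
l(w) = 64
1/(l(c(-16)) + 2268) = 1/(64 + 2268) = 1/2332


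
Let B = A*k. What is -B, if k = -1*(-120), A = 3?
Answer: -360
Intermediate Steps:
k = 120
B = 360 (B = 3*120 = 360)
-B = -1*360 = -360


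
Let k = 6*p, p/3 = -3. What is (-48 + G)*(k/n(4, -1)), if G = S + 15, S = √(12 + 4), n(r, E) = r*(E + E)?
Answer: -783/4 ≈ -195.75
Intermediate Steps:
n(r, E) = 2*E*r (n(r, E) = r*(2*E) = 2*E*r)
S = 4 (S = √16 = 4)
p = -9 (p = 3*(-3) = -9)
k = -54 (k = 6*(-9) = -54)
G = 19 (G = 4 + 15 = 19)
(-48 + G)*(k/n(4, -1)) = (-48 + 19)*(-54/(2*(-1)*4)) = -(-1566)/(-8) = -(-1566)*(-1)/8 = -29*27/4 = -783/4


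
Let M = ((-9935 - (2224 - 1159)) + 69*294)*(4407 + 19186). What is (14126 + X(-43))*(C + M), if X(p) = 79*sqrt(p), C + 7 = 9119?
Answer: 3094917747460 + 17308403090*I*sqrt(43) ≈ 3.0949e+12 + 1.135e+11*I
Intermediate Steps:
C = 9112 (C = -7 + 9119 = 9112)
M = 219084598 (M = ((-9935 - 1*1065) + 20286)*23593 = ((-9935 - 1065) + 20286)*23593 = (-11000 + 20286)*23593 = 9286*23593 = 219084598)
(14126 + X(-43))*(C + M) = (14126 + 79*sqrt(-43))*(9112 + 219084598) = (14126 + 79*(I*sqrt(43)))*219093710 = (14126 + 79*I*sqrt(43))*219093710 = 3094917747460 + 17308403090*I*sqrt(43)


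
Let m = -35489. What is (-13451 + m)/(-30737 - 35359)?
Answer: 12235/16524 ≈ 0.74044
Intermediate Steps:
(-13451 + m)/(-30737 - 35359) = (-13451 - 35489)/(-30737 - 35359) = -48940/(-66096) = -48940*(-1/66096) = 12235/16524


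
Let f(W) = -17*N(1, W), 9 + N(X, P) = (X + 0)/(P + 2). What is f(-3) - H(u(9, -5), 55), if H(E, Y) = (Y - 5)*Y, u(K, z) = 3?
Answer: -2580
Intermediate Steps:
N(X, P) = -9 + X/(2 + P) (N(X, P) = -9 + (X + 0)/(P + 2) = -9 + X/(2 + P))
f(W) = -17*(-17 - 9*W)/(2 + W) (f(W) = -17*(-18 + 1 - 9*W)/(2 + W) = -17*(-17 - 9*W)/(2 + W))
H(E, Y) = Y*(-5 + Y) (H(E, Y) = (-5 + Y)*Y = Y*(-5 + Y))
f(-3) - H(u(9, -5), 55) = 17*(17 + 9*(-3))/(2 - 3) - 55*(-5 + 55) = 17*(17 - 27)/(-1) - 55*50 = 17*(-1)*(-10) - 1*2750 = 170 - 2750 = -2580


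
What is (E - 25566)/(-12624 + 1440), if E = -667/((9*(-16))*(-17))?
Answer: 62586235/27378432 ≈ 2.2860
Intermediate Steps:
E = -667/2448 (E = -667/((-144*(-17))) = -667/2448 ≈ -0.27247)
(E - 25566)/(-12624 + 1440) = (-667/2448 - 25566)/(-12624 + 1440) = -62586235/2448/(-11184) = -62586235/2448*(-1/11184) = 62586235/27378432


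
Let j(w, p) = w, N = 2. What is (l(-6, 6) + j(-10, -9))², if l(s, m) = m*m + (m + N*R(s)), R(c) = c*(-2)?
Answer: 3136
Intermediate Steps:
R(c) = -2*c
l(s, m) = m + m² - 4*s (l(s, m) = m*m + (m + 2*(-2*s)) = m² + (m - 4*s) = m + m² - 4*s)
(l(-6, 6) + j(-10, -9))² = ((6 + 6² - 4*(-6)) - 10)² = ((6 + 36 + 24) - 10)² = (66 - 10)² = 56² = 3136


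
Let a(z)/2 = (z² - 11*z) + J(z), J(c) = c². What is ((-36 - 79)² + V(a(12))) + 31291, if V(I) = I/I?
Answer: 44517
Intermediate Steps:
a(z) = -22*z + 4*z² (a(z) = 2*((z² - 11*z) + z²) = 2*(-11*z + 2*z²) = -22*z + 4*z²)
V(I) = 1
((-36 - 79)² + V(a(12))) + 31291 = ((-36 - 79)² + 1) + 31291 = ((-115)² + 1) + 31291 = (13225 + 1) + 31291 = 13226 + 31291 = 44517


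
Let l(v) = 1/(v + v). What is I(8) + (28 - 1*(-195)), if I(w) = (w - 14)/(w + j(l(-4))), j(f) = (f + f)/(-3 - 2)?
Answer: 35783/161 ≈ 222.25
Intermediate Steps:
l(v) = 1/(2*v)
j(f) = -2*f/5 (j(f) = (2*f)/(-5) = (2*f)*(-⅕) = -2*f/5)
I(w) = (-14 + w)/(1/20 + w) (I(w) = (w - 14)/(w - 1/(5*(-4))) = (-14 + w)/(w - (-1)/(5*4)) = (-14 + w)/(w - ⅖*(-⅛)) = (-14 + w)/(w + 1/20) = (-14 + w)/(1/20 + w))
I(8) + (28 - 1*(-195)) = 20*(-14 + 8)/(1 + 20*8) + (28 - 1*(-195)) = 20*(-6)/(1 + 160) + (28 + 195) = 20*(-6)/161 + 223 = 20*(1/161)*(-6) + 223 = -120/161 + 223 = 35783/161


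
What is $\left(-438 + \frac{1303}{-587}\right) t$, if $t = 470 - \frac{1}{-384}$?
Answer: $- \frac{46637914729}{225408} \approx -2.069 \cdot 10^{5}$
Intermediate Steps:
$t = \frac{180481}{384}$ ($t = 470 - - \frac{1}{384} = 470 + \frac{1}{384} = \frac{180481}{384} \approx 470.0$)
$\left(-438 + \frac{1303}{-587}\right) t = \left(-438 + \frac{1303}{-587}\right) \frac{180481}{384} = \left(-438 + 1303 \left(- \frac{1}{587}\right)\right) \frac{180481}{384} = \left(-438 - \frac{1303}{587}\right) \frac{180481}{384} = \left(- \frac{258409}{587}\right) \frac{180481}{384} = - \frac{46637914729}{225408}$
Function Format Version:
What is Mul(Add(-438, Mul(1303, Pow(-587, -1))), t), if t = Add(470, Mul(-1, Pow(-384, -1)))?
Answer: Rational(-46637914729, 225408) ≈ -2.0690e+5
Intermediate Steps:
t = Rational(180481, 384) (t = Add(470, Mul(-1, Rational(-1, 384))) = Add(470, Rational(1, 384)) = Rational(180481, 384) ≈ 470.00)
Mul(Add(-438, Mul(1303, Pow(-587, -1))), t) = Mul(Add(-438, Mul(1303, Pow(-587, -1))), Rational(180481, 384)) = Mul(Add(-438, Mul(1303, Rational(-1, 587))), Rational(180481, 384)) = Mul(Add(-438, Rational(-1303, 587)), Rational(180481, 384)) = Mul(Rational(-258409, 587), Rational(180481, 384)) = Rational(-46637914729, 225408)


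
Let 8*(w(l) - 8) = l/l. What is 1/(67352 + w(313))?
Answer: 8/538881 ≈ 1.4846e-5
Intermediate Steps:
w(l) = 65/8 (w(l) = 8 + (l/l)/8 = 8 + (⅛)*1 = 8 + ⅛ = 65/8)
1/(67352 + w(313)) = 1/(67352 + 65/8) = 1/(538881/8) = 8/538881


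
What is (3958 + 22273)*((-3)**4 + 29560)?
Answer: 777513071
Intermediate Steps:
(3958 + 22273)*((-3)**4 + 29560) = 26231*(81 + 29560) = 26231*29641 = 777513071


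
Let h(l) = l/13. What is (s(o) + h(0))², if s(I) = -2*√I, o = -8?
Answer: -32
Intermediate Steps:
h(l) = l/13 (h(l) = l*(1/13) = l/13)
(s(o) + h(0))² = (-4*I*√2 + (1/13)*0)² = (-4*I*√2 + 0)² = (-4*I*√2)² = -32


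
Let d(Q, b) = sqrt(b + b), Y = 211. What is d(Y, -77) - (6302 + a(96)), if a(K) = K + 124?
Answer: -6522 + I*sqrt(154) ≈ -6522.0 + 12.41*I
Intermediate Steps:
a(K) = 124 + K
d(Q, b) = sqrt(2)*sqrt(b) (d(Q, b) = sqrt(2*b) = sqrt(2)*sqrt(b))
d(Y, -77) - (6302 + a(96)) = sqrt(2)*sqrt(-77) - (6302 + (124 + 96)) = sqrt(2)*(I*sqrt(77)) - (6302 + 220) = I*sqrt(154) - 1*6522 = I*sqrt(154) - 6522 = -6522 + I*sqrt(154)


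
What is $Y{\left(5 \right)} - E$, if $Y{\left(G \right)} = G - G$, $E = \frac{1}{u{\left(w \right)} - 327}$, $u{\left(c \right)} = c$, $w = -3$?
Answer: $\frac{1}{330} \approx 0.0030303$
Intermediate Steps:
$E = - \frac{1}{330}$ ($E = \frac{1}{-3 - 327} = \frac{1}{-330} = - \frac{1}{330} \approx -0.0030303$)
$Y{\left(G \right)} = 0$
$Y{\left(5 \right)} - E = 0 - - \frac{1}{330} = 0 + \frac{1}{330} = \frac{1}{330}$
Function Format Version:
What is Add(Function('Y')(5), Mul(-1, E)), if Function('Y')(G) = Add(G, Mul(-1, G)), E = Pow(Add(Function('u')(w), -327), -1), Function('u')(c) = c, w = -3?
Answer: Rational(1, 330) ≈ 0.0030303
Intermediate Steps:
E = Rational(-1, 330) (E = Pow(Add(-3, -327), -1) = Pow(-330, -1) = Rational(-1, 330) ≈ -0.0030303)
Function('Y')(G) = 0
Add(Function('Y')(5), Mul(-1, E)) = Add(0, Mul(-1, Rational(-1, 330))) = Add(0, Rational(1, 330)) = Rational(1, 330)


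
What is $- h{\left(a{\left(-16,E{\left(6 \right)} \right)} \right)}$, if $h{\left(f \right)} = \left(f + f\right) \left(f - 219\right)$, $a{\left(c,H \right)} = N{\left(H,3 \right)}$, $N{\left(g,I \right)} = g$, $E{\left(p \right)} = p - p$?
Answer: $0$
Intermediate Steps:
$E{\left(p \right)} = 0$
$a{\left(c,H \right)} = H$
$h{\left(f \right)} = 2 f \left(-219 + f\right)$
$- h{\left(a{\left(-16,E{\left(6 \right)} \right)} \right)} = - 2 \cdot 0 \left(-219 + 0\right) = - 2 \cdot 0 \left(-219\right) = \left(-1\right) 0 = 0$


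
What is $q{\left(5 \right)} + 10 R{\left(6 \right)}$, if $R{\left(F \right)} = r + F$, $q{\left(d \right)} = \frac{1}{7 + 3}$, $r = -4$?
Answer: $\frac{201}{10} \approx 20.1$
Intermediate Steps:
$q{\left(d \right)} = \frac{1}{10}$
$R{\left(F \right)} = -4 + F$
$q{\left(5 \right)} + 10 R{\left(6 \right)} = \frac{1}{10} + 10 \left(-4 + 6\right) = \frac{1}{10} + 10 \cdot 2 = \frac{1}{10} + 20 = \frac{201}{10}$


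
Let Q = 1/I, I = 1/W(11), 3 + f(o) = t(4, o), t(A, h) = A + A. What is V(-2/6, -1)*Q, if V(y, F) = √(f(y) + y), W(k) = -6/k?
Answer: -2*√42/11 ≈ -1.1783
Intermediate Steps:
t(A, h) = 2*A
f(o) = 5 (f(o) = -3 + 2*4 = -3 + 8 = 5)
I = -11/6 (I = 1/(-6/11) = -11/6 ≈ -1.8333)
V(y, F) = √(5 + y)
Q = -6/11 (Q = 1/(-11/6) = -6/11 ≈ -0.54545)
V(-2/6, -1)*Q = √(5 - 2/6)*(-6/11) = √(5 - 2*⅙)*(-6/11) = √(5 - ⅓)*(-6/11) = √(14/3)*(-6/11) = (√42/3)*(-6/11) = -2*√42/11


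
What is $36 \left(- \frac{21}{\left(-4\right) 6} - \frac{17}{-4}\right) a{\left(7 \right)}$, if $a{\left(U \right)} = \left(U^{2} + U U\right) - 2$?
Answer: $17712$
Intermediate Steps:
$a{\left(U \right)} = -2 + 2 U^{2}$ ($a{\left(U \right)} = \left(U^{2} + U^{2}\right) - 2 = 2 U^{2} - 2 = -2 + 2 U^{2}$)
$36 \left(- \frac{21}{\left(-4\right) 6} - \frac{17}{-4}\right) a{\left(7 \right)} = 36 \left(- \frac{21}{\left(-4\right) 6} - \frac{17}{-4}\right) \left(-2 + 2 \cdot 7^{2}\right) = 36 \left(- \frac{21}{-24} - - \frac{17}{4}\right) \left(-2 + 2 \cdot 49\right) = 36 \left(\left(-21\right) \left(- \frac{1}{24}\right) + \frac{17}{4}\right) \left(-2 + 98\right) = 36 \left(\frac{7}{8} + \frac{17}{4}\right) 96 = 36 \cdot \frac{41}{8} \cdot 96 = \frac{369}{2} \cdot 96 = 17712$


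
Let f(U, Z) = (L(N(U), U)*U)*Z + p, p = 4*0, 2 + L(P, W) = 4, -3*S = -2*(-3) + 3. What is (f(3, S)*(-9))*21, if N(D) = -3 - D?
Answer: 3402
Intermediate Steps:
S = -3 (S = -(-2*(-3) + 3)/3 = -(6 + 3)/3 = -⅓*9 = -3)
L(P, W) = 2 (L(P, W) = -2 + 4 = 2)
p = 0
f(U, Z) = 2*U*Z (f(U, Z) = (2*U)*Z + 0 = 2*U*Z + 0 = 2*U*Z)
(f(3, S)*(-9))*21 = ((2*3*(-3))*(-9))*21 = -18*(-9)*21 = 162*21 = 3402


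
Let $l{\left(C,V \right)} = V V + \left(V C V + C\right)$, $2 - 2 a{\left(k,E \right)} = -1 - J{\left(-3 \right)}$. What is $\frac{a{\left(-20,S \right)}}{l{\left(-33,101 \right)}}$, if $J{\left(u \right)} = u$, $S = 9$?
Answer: $0$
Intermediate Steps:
$a{\left(k,E \right)} = 0$ ($a{\left(k,E \right)} = 1 - \frac{-1 - -3}{2} = 1 - \frac{-1 + 3}{2} = 1 - 1 = 0$)
$l{\left(C,V \right)} = C + V^{2} + C V^{2}$ ($l{\left(C,V \right)} = V^{2} + \left(C V V + C\right) = V^{2} + \left(C V^{2} + C\right) = V^{2} + \left(C + C V^{2}\right) = C + V^{2} + C V^{2}$)
$\frac{a{\left(-20,S \right)}}{l{\left(-33,101 \right)}} = \frac{0}{-33 + 101^{2} - 33 \cdot 101^{2}} = \frac{0}{-33 + 10201 - 336633} = \frac{0}{-326465} = 0 \left(- \frac{1}{326465}\right) = 0$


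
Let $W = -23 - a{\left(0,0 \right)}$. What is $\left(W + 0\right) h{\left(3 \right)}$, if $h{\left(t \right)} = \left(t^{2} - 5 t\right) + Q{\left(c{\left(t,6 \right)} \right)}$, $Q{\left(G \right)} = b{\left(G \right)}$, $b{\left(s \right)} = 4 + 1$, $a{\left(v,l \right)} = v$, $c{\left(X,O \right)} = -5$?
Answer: $23$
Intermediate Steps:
$W = -23$ ($W = -23 - 0 = -23 + 0 = -23$)
$b{\left(s \right)} = 5$
$Q{\left(G \right)} = 5$
$h{\left(t \right)} = 5 + t^{2} - 5 t$ ($h{\left(t \right)} = \left(t^{2} - 5 t\right) + 5 = 5 + t^{2} - 5 t$)
$\left(W + 0\right) h{\left(3 \right)} = \left(-23 + 0\right) \left(5 + 3^{2} - 15\right) = - 23 \left(5 + 9 - 15\right) = \left(-23\right) \left(-1\right) = 23$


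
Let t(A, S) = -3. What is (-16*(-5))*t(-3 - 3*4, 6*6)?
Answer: -240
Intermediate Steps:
(-16*(-5))*t(-3 - 3*4, 6*6) = -16*(-5)*(-3) = 80*(-3) = -240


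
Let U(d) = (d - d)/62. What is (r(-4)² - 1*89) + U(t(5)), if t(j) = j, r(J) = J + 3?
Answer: -88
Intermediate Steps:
r(J) = 3 + J
U(d) = 0 (U(d) = 0*(1/62) = 0)
(r(-4)² - 1*89) + U(t(5)) = ((3 - 4)² - 1*89) + 0 = ((-1)² - 89) + 0 = (1 - 89) + 0 = -88 + 0 = -88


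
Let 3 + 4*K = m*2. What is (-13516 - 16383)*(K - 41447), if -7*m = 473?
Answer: 34727180217/28 ≈ 1.2403e+9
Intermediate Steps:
m = -473/7 (m = -⅐*473 = -473/7 ≈ -67.571)
K = -967/28 (K = -¾ + (-473/7*2)/4 = -¾ + (¼)*(-946/7) = -¾ - 473/14 = -967/28 ≈ -34.536)
(-13516 - 16383)*(K - 41447) = (-13516 - 16383)*(-967/28 - 41447) = -29899*(-1161483/28) = 34727180217/28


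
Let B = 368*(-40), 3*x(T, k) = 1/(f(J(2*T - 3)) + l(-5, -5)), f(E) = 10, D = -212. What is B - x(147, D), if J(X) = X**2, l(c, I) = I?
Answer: -220801/15 ≈ -14720.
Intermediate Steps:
x(T, k) = 1/15 (x(T, k) = 1/(3*(10 - 5)) = (1/3)/5 = (1/3)*(1/5) = 1/15)
B = -14720
B - x(147, D) = -14720 - 1*1/15 = -14720 - 1/15 = -220801/15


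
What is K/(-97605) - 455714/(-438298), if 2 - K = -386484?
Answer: -8922576847/3055719735 ≈ -2.9200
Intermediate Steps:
K = 386486 (K = 2 - 1*(-386484) = 2 + 386484 = 386486)
K/(-97605) - 455714/(-438298) = 386486/(-97605) - 455714/(-438298) = 386486*(-1/97605) - 455714*(-1/438298) = -386486/97605 + 32551/31307 = -8922576847/3055719735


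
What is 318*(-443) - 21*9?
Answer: -141063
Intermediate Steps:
318*(-443) - 21*9 = -140874 - 189 = -141063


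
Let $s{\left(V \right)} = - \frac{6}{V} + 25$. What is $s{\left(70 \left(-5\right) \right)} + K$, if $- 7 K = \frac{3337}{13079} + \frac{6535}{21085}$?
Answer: $\frac{240685678504}{9651975025} \approx 24.936$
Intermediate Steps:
$K = - \frac{31166382}{386079001}$ ($K = - \frac{\frac{3337}{13079} + \frac{6535}{21085}}{7} = - \frac{3337 \cdot \frac{1}{13079} + 6535 \cdot \frac{1}{21085}}{7} = - \frac{\frac{3337}{13079} + \frac{1307}{4217}}{7} = \left(- \frac{1}{7}\right) \frac{31166382}{55154143} = - \frac{31166382}{386079001} \approx -0.080725$)
$s{\left(V \right)} = 25 - \frac{6}{V}$
$s{\left(70 \left(-5\right) \right)} + K = \left(25 - \frac{6}{70 \left(-5\right)}\right) - \frac{31166382}{386079001} = \left(25 - \frac{6}{-350}\right) - \frac{31166382}{386079001} = \left(25 - - \frac{3}{175}\right) - \frac{31166382}{386079001} = \left(25 + \frac{3}{175}\right) - \frac{31166382}{386079001} = \frac{4378}{175} - \frac{31166382}{386079001} = \frac{240685678504}{9651975025}$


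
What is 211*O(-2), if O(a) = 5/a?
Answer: -1055/2 ≈ -527.50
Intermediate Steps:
211*O(-2) = 211*(5/(-2)) = 211*(5*(-½)) = 211*(-5/2) = -1055/2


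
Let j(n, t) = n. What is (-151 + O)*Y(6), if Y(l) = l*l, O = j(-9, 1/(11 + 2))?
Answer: -5760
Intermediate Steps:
O = -9
Y(l) = l**2
(-151 + O)*Y(6) = (-151 - 9)*6**2 = -160*36 = -5760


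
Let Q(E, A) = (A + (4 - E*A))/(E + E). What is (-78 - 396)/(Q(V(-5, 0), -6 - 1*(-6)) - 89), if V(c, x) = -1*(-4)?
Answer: 316/59 ≈ 5.3559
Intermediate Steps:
V(c, x) = 4
Q(E, A) = (4 + A - A*E)/(2*E) (Q(E, A) = (A + (4 - A*E))/((2*E)) = (A + (4 - A*E))*(1/(2*E)) = (4 + A - A*E)*(1/(2*E)) = (4 + A - A*E)/(2*E))
(-78 - 396)/(Q(V(-5, 0), -6 - 1*(-6)) - 89) = (-78 - 396)/((½)*(4 + (-6 - 1*(-6)) - 1*(-6 - 1*(-6))*4)/4 - 89) = -474/((½)*(¼)*(4 + (-6 + 6) - 1*(-6 + 6)*4) - 89) = -474/((½)*(¼)*(4 + 0 - 1*0*4) - 89) = -474/((½)*(¼)*(4 + 0 + 0) - 89) = -474/((½)*(¼)*4 - 89) = -474/(½ - 89) = -474/(-177/2) = -474*(-2/177) = 316/59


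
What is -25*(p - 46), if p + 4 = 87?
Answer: -925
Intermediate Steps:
p = 83 (p = -4 + 87 = 83)
-25*(p - 46) = -25*(83 - 46) = -25*37 = -925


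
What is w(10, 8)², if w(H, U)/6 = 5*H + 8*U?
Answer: 467856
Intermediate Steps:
w(H, U) = 30*H + 48*U (w(H, U) = 6*(5*H + 8*U) = 30*H + 48*U)
w(10, 8)² = (30*10 + 48*8)² = (300 + 384)² = 684² = 467856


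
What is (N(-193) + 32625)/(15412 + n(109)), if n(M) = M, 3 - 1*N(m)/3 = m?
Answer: 33213/15521 ≈ 2.1399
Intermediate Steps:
N(m) = 9 - 3*m
(N(-193) + 32625)/(15412 + n(109)) = ((9 - 3*(-193)) + 32625)/(15412 + 109) = ((9 + 579) + 32625)/15521 = (588 + 32625)*(1/15521) = 33213*(1/15521) = 33213/15521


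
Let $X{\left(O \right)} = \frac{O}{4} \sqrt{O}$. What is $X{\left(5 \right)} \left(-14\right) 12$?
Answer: $- 210 \sqrt{5} \approx -469.57$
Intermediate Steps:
$X{\left(O \right)} = \frac{O^{\frac{3}{2}}}{4}$ ($X{\left(O \right)} = O \frac{1}{4} \sqrt{O} = \frac{O}{4} \sqrt{O} = \frac{O^{\frac{3}{2}}}{4}$)
$X{\left(5 \right)} \left(-14\right) 12 = \frac{5^{\frac{3}{2}}}{4} \left(-14\right) 12 = \frac{5 \sqrt{5}}{4} \left(-14\right) 12 = - \frac{35 \sqrt{5}}{2} \cdot 12 = - 210 \sqrt{5}$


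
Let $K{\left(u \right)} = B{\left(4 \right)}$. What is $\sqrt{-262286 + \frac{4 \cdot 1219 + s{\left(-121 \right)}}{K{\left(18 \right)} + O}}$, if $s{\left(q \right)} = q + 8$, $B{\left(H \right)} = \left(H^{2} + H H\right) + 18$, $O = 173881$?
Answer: $\frac{i \sqrt{7934673344878293}}{173931} \approx 512.14 i$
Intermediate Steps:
$B{\left(H \right)} = 18 + 2 H^{2}$ ($B{\left(H \right)} = \left(H^{2} + H^{2}\right) + 18 = 2 H^{2} + 18 = 18 + 2 H^{2}$)
$K{\left(u \right)} = 50$ ($K{\left(u \right)} = 18 + 2 \cdot 4^{2} = 18 + 2 \cdot 16 = 18 + 32 = 50$)
$s{\left(q \right)} = 8 + q$
$\sqrt{-262286 + \frac{4 \cdot 1219 + s{\left(-121 \right)}}{K{\left(18 \right)} + O}} = \sqrt{-262286 + \frac{4 \cdot 1219 + \left(8 - 121\right)}{50 + 173881}} = \sqrt{-262286 + \frac{4876 - 113}{173931}} = \sqrt{-262286 + 4763 \cdot \frac{1}{173931}} = \sqrt{-262286 + \frac{4763}{173931}} = \sqrt{- \frac{45619661503}{173931}} = \frac{i \sqrt{7934673344878293}}{173931}$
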